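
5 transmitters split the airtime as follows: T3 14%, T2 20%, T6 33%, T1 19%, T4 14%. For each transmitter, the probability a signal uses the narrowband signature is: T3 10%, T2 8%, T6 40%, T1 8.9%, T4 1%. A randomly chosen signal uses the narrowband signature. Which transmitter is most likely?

T6

Prior × likelihood for each hypothesis:
  T3: 0.14 × 0.1 = 0.014
  T2: 0.2 × 0.08 = 0.016
  T6: 0.33 × 0.4 = 0.132
  T1: 0.19 × 0.089 = 0.01691
  T4: 0.14 × 0.01 = 0.0014
Total = 0.18031.
Largest term belongs to T6, so T6 is most probable.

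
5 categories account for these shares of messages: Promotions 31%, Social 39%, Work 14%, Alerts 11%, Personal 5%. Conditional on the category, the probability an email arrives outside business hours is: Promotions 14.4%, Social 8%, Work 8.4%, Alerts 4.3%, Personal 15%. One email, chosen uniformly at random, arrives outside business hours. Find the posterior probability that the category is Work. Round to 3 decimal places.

Prior × likelihood for each hypothesis:
  Promotions: 0.31 × 0.144 = 0.04464
  Social: 0.39 × 0.08 = 0.0312
  Work: 0.14 × 0.084 = 0.01176
  Alerts: 0.11 × 0.043 = 0.00473
  Personal: 0.05 × 0.15 = 0.0075
Normalizing constant = 0.09983.
P(Work | evidence) = 0.01176 / 0.09983 ≈ 0.118.

0.118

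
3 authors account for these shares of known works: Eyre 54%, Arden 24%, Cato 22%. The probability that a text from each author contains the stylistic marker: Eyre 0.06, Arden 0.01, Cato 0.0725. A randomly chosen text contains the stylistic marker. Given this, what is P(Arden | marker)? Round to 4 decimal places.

0.0473

Compute prior × likelihood for every hypothesis:
  Eyre: 0.54 × 0.06 = 0.0324
  Arden: 0.24 × 0.01 = 0.0024
  Cato: 0.22 × 0.0725 = 0.01595
Sum = 0.05075.
P(Arden | evidence) = 0.0024 / 0.05075 ≈ 0.0473.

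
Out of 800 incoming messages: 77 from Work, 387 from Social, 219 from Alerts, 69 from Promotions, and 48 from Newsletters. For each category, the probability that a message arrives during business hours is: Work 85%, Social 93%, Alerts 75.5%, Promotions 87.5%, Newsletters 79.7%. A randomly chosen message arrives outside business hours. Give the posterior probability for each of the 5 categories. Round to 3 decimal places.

Taking complements, P(off-hours | each) = Work 0.15, Social 0.07, Alerts 0.245, Promotions 0.125, Newsletters 0.203.
Unnormalized posteriors (prior × likelihood):
  Work: 0.09625 × 0.15 = 0.0144375
  Social: 0.48375 × 0.07 = 0.0338625
  Alerts: 0.27375 × 0.245 = 0.06706875
  Promotions: 0.08625 × 0.125 = 0.01078125
  Newsletters: 0.06 × 0.203 = 0.01218
Normalizing constant = 0.13833.
P(Work | off-hours) = 0.0144375/0.13833 ≈ 0.104
P(Social | off-hours) = 0.0338625/0.13833 ≈ 0.245
P(Alerts | off-hours) = 0.06706875/0.13833 ≈ 0.485
P(Promotions | off-hours) = 0.01078125/0.13833 ≈ 0.078
P(Newsletters | off-hours) = 0.01218/0.13833 ≈ 0.088
(Check: 0.104+0.245+0.485+0.078+0.088 = 1.000.)

Work 0.104, Social 0.245, Alerts 0.485, Promotions 0.078, Newsletters 0.088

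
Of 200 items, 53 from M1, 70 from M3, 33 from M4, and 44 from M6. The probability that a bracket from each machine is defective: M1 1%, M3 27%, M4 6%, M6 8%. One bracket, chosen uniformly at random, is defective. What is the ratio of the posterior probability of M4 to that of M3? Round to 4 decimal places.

By Bayes' rule, posterior ∝ prior × likelihood:
  M1: 0.265 × 0.01 = 0.00265
  M3: 0.35 × 0.27 = 0.0945
  M4: 0.165 × 0.06 = 0.0099
  M6: 0.22 × 0.08 = 0.0176
Normalizing constant = 0.12465.
The ratio is 0.0099 / 0.0945 (the normalizer cancels) = 0.1048.

0.1048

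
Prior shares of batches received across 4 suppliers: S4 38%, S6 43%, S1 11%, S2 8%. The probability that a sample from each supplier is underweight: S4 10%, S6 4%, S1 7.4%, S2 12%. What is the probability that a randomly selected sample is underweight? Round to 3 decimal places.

0.073

Compute prior × likelihood for every hypothesis:
  S4: 0.38 × 0.1 = 0.038
  S6: 0.43 × 0.04 = 0.0172
  S1: 0.11 × 0.074 = 0.00814
  S2: 0.08 × 0.12 = 0.0096
P(underweight) = 0.038 + 0.0172 + 0.00814 + 0.0096 = 0.07294 → 0.073.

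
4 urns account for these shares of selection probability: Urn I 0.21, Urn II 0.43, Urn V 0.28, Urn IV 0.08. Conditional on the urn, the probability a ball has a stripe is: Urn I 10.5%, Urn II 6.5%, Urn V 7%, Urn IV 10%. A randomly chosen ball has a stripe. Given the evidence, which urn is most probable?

Urn II

Unnormalized posteriors (prior × likelihood):
  Urn I: 0.21 × 0.105 = 0.02205
  Urn II: 0.43 × 0.065 = 0.02795
  Urn V: 0.28 × 0.07 = 0.0196
  Urn IV: 0.08 × 0.1 = 0.008
Normalizing constant = 0.0776.
Largest term belongs to Urn II, so Urn II is most probable.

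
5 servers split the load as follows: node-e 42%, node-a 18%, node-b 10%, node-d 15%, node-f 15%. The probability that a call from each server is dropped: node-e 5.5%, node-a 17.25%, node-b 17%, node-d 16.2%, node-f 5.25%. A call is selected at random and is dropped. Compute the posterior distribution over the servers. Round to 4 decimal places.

Prior × likelihood for each hypothesis:
  node-e: 0.42 × 0.055 = 0.0231
  node-a: 0.18 × 0.1725 = 0.03105
  node-b: 0.1 × 0.17 = 0.017
  node-d: 0.15 × 0.162 = 0.0243
  node-f: 0.15 × 0.0525 = 0.007875
Normalizing constant = 0.103325.
P(node-e | dropped) = 0.0231/0.103325 ≈ 0.2236
P(node-a | dropped) = 0.03105/0.103325 ≈ 0.3005
P(node-b | dropped) = 0.017/0.103325 ≈ 0.1645
P(node-d | dropped) = 0.0243/0.103325 ≈ 0.2352
P(node-f | dropped) = 0.007875/0.103325 ≈ 0.0762

node-e 0.2236, node-a 0.3005, node-b 0.1645, node-d 0.2352, node-f 0.0762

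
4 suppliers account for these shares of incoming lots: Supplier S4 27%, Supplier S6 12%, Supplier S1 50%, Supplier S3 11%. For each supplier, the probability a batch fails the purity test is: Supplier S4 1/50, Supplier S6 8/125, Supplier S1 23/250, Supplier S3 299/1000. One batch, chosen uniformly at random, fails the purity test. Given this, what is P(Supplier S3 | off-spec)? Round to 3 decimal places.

0.358

Compute prior × likelihood for every hypothesis:
  Supplier S4: 0.27 × 0.02 = 0.0054
  Supplier S6: 0.12 × 0.064 = 0.00768
  Supplier S1: 0.5 × 0.092 = 0.046
  Supplier S3: 0.11 × 0.299 = 0.03289
Normalizing constant = 0.09197.
P(Supplier S3 | evidence) = 0.03289 / 0.09197 ≈ 0.358.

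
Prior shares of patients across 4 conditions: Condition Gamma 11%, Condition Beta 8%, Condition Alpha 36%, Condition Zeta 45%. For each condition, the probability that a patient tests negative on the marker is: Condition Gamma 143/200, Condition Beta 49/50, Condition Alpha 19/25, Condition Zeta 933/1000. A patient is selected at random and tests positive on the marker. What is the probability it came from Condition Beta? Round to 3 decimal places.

Taking complements, P(marker-positive | each) = Condition Gamma 0.285, Condition Beta 0.02, Condition Alpha 0.24, Condition Zeta 0.067.
Prior × likelihood for each hypothesis:
  Condition Gamma: 0.11 × 0.285 = 0.03135
  Condition Beta: 0.08 × 0.02 = 0.0016
  Condition Alpha: 0.36 × 0.24 = 0.0864
  Condition Zeta: 0.45 × 0.067 = 0.03015
Normalizing constant = 0.1495.
P(Condition Beta | evidence) = 0.0016 / 0.1495 ≈ 0.011.

0.011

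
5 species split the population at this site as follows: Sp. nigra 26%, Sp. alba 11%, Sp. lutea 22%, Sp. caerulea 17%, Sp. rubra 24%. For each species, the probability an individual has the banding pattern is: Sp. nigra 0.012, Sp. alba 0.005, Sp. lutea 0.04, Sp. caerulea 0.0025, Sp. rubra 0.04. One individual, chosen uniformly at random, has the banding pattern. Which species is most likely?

Sp. rubra

Compute prior × likelihood for every hypothesis:
  Sp. nigra: 0.26 × 0.012 = 0.00312
  Sp. alba: 0.11 × 0.005 = 0.00055
  Sp. lutea: 0.22 × 0.04 = 0.0088
  Sp. caerulea: 0.17 × 0.0025 = 0.000425
  Sp. rubra: 0.24 × 0.04 = 0.0096
Normalizing constant = 0.022495.
Largest term belongs to Sp. rubra, so Sp. rubra is most probable.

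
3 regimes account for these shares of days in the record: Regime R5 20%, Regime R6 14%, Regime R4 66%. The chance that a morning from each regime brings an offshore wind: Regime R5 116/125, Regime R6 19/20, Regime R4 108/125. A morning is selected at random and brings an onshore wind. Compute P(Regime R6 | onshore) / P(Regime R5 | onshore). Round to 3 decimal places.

Taking complements, P(onshore | each) = Regime R5 0.072, Regime R6 0.05, Regime R4 0.136.
Unnormalized posteriors (prior × likelihood):
  Regime R5: 0.2 × 0.072 = 0.0144
  Regime R6: 0.14 × 0.05 = 0.007
  Regime R4: 0.66 × 0.136 = 0.08976
Total = 0.11116.
The ratio is 0.007 / 0.0144 (the normalizer cancels) = 0.486.

0.486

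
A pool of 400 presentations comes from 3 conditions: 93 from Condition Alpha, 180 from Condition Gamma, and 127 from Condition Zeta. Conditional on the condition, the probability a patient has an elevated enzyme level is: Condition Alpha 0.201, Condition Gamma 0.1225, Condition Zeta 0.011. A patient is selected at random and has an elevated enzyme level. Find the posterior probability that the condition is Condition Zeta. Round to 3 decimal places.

0.033

Prior × likelihood for each hypothesis:
  Condition Alpha: 0.2325 × 0.201 = 0.0467325
  Condition Gamma: 0.45 × 0.1225 = 0.055125
  Condition Zeta: 0.3175 × 0.011 = 0.0034925
Total = 0.10535.
P(Condition Zeta | evidence) = 0.0034925 / 0.10535 ≈ 0.033.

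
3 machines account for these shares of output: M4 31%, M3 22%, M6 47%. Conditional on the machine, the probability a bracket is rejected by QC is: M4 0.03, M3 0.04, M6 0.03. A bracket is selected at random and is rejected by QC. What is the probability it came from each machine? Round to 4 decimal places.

M4 0.2888, M3 0.2733, M6 0.4379

Compute prior × likelihood for every hypothesis:
  M4: 0.31 × 0.03 = 0.0093
  M3: 0.22 × 0.04 = 0.0088
  M6: 0.47 × 0.03 = 0.0141
Total = 0.0322.
P(M4 | rejected) = 0.0093/0.0322 ≈ 0.2888
P(M3 | rejected) = 0.0088/0.0322 ≈ 0.2733
P(M6 | rejected) = 0.0141/0.0322 ≈ 0.4379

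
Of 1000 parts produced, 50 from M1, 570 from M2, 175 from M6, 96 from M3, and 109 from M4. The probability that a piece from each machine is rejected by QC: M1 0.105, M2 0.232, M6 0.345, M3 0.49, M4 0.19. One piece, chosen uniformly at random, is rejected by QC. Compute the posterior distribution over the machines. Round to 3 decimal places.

Compute prior × likelihood for every hypothesis:
  M1: 0.05 × 0.105 = 0.00525
  M2: 0.57 × 0.232 = 0.13224
  M6: 0.175 × 0.345 = 0.060375
  M3: 0.096 × 0.49 = 0.04704
  M4: 0.109 × 0.19 = 0.02071
Sum = 0.265615.
P(M1 | rejected) = 0.00525/0.265615 ≈ 0.020
P(M2 | rejected) = 0.13224/0.265615 ≈ 0.498
P(M6 | rejected) = 0.060375/0.265615 ≈ 0.227
P(M3 | rejected) = 0.04704/0.265615 ≈ 0.177
P(M4 | rejected) = 0.02071/0.265615 ≈ 0.078
(Check: 0.020+0.498+0.227+0.177+0.078 = 1.000.)

M1 0.020, M2 0.498, M6 0.227, M3 0.177, M4 0.078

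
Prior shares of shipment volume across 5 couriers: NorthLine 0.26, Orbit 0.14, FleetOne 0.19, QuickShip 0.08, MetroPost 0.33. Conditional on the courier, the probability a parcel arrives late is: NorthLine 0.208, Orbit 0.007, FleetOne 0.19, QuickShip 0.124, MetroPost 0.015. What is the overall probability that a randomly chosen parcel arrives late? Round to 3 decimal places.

Prior × likelihood for each hypothesis:
  NorthLine: 0.26 × 0.208 = 0.05408
  Orbit: 0.14 × 0.007 = 0.00098
  FleetOne: 0.19 × 0.19 = 0.0361
  QuickShip: 0.08 × 0.124 = 0.00992
  MetroPost: 0.33 × 0.015 = 0.00495
P(late) = 0.05408 + 0.00098 + 0.0361 + 0.00992 + 0.00495 = 0.10603 → 0.106.

0.106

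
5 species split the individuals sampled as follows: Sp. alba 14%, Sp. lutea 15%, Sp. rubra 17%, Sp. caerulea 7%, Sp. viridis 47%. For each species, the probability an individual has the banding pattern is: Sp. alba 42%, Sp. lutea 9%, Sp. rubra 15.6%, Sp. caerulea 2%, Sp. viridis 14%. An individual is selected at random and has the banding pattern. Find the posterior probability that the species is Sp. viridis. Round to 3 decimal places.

0.396

By Bayes' rule, posterior ∝ prior × likelihood:
  Sp. alba: 0.14 × 0.42 = 0.0588
  Sp. lutea: 0.15 × 0.09 = 0.0135
  Sp. rubra: 0.17 × 0.156 = 0.02652
  Sp. caerulea: 0.07 × 0.02 = 0.0014
  Sp. viridis: 0.47 × 0.14 = 0.0658
Normalizing constant = 0.16602.
P(Sp. viridis | evidence) = 0.0658 / 0.16602 ≈ 0.396.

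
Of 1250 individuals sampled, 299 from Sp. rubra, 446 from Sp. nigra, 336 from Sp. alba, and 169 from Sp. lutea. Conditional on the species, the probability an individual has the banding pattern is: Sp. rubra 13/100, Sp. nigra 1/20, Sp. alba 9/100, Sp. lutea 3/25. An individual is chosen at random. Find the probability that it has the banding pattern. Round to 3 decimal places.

Prior × likelihood for each hypothesis:
  Sp. rubra: 0.2392 × 0.13 = 0.031096
  Sp. nigra: 0.3568 × 0.05 = 0.01784
  Sp. alba: 0.2688 × 0.09 = 0.024192
  Sp. lutea: 0.1352 × 0.12 = 0.016224
P(banded) = 0.031096 + 0.01784 + 0.024192 + 0.016224 = 0.089352 → 0.089.

0.089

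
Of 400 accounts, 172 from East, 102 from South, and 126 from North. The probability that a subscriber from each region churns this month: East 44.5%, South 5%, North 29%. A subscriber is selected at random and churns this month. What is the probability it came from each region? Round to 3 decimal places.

By Bayes' rule, posterior ∝ prior × likelihood:
  East: 0.43 × 0.445 = 0.19135
  South: 0.255 × 0.05 = 0.01275
  North: 0.315 × 0.29 = 0.09135
Total = 0.29545.
P(East | churn) = 0.19135/0.29545 ≈ 0.648
P(South | churn) = 0.01275/0.29545 ≈ 0.043
P(North | churn) = 0.09135/0.29545 ≈ 0.309
(Check: 0.648+0.043+0.309 = 1.000.)

East 0.648, South 0.043, North 0.309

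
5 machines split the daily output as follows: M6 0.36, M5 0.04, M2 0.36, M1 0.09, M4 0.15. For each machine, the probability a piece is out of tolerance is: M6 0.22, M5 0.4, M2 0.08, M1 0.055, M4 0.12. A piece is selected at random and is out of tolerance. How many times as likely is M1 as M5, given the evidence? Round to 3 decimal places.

0.309

Unnormalized posteriors (prior × likelihood):
  M6: 0.36 × 0.22 = 0.0792
  M5: 0.04 × 0.4 = 0.016
  M2: 0.36 × 0.08 = 0.0288
  M1: 0.09 × 0.055 = 0.00495
  M4: 0.15 × 0.12 = 0.018
Sum = 0.14695.
The ratio is 0.00495 / 0.016 (the normalizer cancels) = 0.309.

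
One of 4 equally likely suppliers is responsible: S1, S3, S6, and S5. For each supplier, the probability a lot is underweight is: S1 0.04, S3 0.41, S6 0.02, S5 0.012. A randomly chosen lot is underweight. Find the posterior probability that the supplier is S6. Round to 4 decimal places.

Since the prior is uniform, the posterior is proportional to the likelihood:
  S1: 0.04
  S3: 0.41
  S6: 0.02
  S5: 0.012
Total = 0.482.
P(S6 | evidence) = 0.02 / 0.482 ≈ 0.0415.

0.0415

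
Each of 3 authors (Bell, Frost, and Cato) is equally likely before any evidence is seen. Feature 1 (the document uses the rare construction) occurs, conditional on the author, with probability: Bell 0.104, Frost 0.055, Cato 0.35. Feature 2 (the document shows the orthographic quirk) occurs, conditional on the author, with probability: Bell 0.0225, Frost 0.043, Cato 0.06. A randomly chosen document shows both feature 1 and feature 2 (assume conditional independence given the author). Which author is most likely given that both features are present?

Cato

With a uniform prior (1/3 each), posterior ∝ likelihood:
  Bell: 0.104 × 0.0225 = 0.00234
  Frost: 0.055 × 0.043 = 0.002365
  Cato: 0.35 × 0.06 = 0.021
Total = 0.025705.
Largest term belongs to Cato, so Cato is most probable.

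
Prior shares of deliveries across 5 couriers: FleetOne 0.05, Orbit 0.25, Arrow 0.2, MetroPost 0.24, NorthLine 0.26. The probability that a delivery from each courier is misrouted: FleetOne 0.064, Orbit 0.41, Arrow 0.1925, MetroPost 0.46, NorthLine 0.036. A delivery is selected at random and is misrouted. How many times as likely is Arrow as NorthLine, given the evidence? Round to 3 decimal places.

Compute prior × likelihood for every hypothesis:
  FleetOne: 0.05 × 0.064 = 0.0032
  Orbit: 0.25 × 0.41 = 0.1025
  Arrow: 0.2 × 0.1925 = 0.0385
  MetroPost: 0.24 × 0.46 = 0.1104
  NorthLine: 0.26 × 0.036 = 0.00936
Normalizing constant = 0.26396.
The ratio is 0.0385 / 0.00936 (the normalizer cancels) = 4.113.

4.113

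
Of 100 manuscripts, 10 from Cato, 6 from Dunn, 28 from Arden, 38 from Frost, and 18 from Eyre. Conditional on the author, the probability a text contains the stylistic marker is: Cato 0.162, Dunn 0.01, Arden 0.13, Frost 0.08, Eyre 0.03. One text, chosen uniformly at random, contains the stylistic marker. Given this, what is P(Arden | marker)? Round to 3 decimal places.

0.409

Compute prior × likelihood for every hypothesis:
  Cato: 0.1 × 0.162 = 0.0162
  Dunn: 0.06 × 0.01 = 0.0006
  Arden: 0.28 × 0.13 = 0.0364
  Frost: 0.38 × 0.08 = 0.0304
  Eyre: 0.18 × 0.03 = 0.0054
Normalizing constant = 0.089.
P(Arden | evidence) = 0.0364 / 0.089 ≈ 0.409.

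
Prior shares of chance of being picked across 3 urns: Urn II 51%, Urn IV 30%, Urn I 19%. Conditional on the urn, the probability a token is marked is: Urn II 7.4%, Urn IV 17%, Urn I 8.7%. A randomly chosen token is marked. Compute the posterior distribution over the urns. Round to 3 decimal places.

Prior × likelihood for each hypothesis:
  Urn II: 0.51 × 0.074 = 0.03774
  Urn IV: 0.3 × 0.17 = 0.051
  Urn I: 0.19 × 0.087 = 0.01653
Total = 0.10527.
P(Urn II | marked) = 0.03774/0.10527 ≈ 0.359
P(Urn IV | marked) = 0.051/0.10527 ≈ 0.484
P(Urn I | marked) = 0.01653/0.10527 ≈ 0.157
(Check: 0.359+0.484+0.157 = 1.000.)

Urn II 0.359, Urn IV 0.484, Urn I 0.157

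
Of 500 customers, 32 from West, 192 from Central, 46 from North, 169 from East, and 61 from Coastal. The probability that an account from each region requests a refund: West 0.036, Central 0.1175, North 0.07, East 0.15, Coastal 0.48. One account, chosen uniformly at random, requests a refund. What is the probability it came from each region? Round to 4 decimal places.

Compute prior × likelihood for every hypothesis:
  West: 0.064 × 0.036 = 0.002304
  Central: 0.384 × 0.1175 = 0.04512
  North: 0.092 × 0.07 = 0.00644
  East: 0.338 × 0.15 = 0.0507
  Coastal: 0.122 × 0.48 = 0.05856
Total = 0.163124.
P(West | refund) = 0.002304/0.163124 ≈ 0.0141
P(Central | refund) = 0.04512/0.163124 ≈ 0.2766
P(North | refund) = 0.00644/0.163124 ≈ 0.0395
P(East | refund) = 0.0507/0.163124 ≈ 0.3108
P(Coastal | refund) = 0.05856/0.163124 ≈ 0.3590

West 0.0141, Central 0.2766, North 0.0395, East 0.3108, Coastal 0.3590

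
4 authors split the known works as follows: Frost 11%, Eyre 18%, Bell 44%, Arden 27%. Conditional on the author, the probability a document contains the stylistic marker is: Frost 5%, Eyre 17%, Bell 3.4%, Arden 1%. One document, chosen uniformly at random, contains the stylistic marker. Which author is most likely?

Eyre

By Bayes' rule, posterior ∝ prior × likelihood:
  Frost: 0.11 × 0.05 = 0.0055
  Eyre: 0.18 × 0.17 = 0.0306
  Bell: 0.44 × 0.034 = 0.01496
  Arden: 0.27 × 0.01 = 0.0027
Sum = 0.05376.
Largest term belongs to Eyre, so Eyre is most probable.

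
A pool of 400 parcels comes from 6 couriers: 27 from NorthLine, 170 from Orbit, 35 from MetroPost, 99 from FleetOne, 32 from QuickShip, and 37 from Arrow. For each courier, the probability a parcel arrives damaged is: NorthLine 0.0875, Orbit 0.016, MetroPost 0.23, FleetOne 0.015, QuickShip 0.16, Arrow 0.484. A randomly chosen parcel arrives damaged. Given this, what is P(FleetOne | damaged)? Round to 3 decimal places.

Compute prior × likelihood for every hypothesis:
  NorthLine: 0.0675 × 0.0875 = 0.00590625
  Orbit: 0.425 × 0.016 = 0.0068
  MetroPost: 0.0875 × 0.23 = 0.020125
  FleetOne: 0.2475 × 0.015 = 0.0037125
  QuickShip: 0.08 × 0.16 = 0.0128
  Arrow: 0.0925 × 0.484 = 0.04477
Total = 0.09411375.
P(FleetOne | evidence) = 0.0037125 / 0.09411375 ≈ 0.039.

0.039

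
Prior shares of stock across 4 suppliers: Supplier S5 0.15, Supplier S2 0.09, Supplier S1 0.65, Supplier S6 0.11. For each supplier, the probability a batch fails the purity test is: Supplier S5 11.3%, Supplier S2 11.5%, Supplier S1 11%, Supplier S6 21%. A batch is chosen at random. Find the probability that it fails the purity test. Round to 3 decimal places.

Prior × likelihood for each hypothesis:
  Supplier S5: 0.15 × 0.113 = 0.01695
  Supplier S2: 0.09 × 0.115 = 0.01035
  Supplier S1: 0.65 × 0.11 = 0.0715
  Supplier S6: 0.11 × 0.21 = 0.0231
P(off-spec) = 0.01695 + 0.01035 + 0.0715 + 0.0231 = 0.1219 → 0.122.

0.122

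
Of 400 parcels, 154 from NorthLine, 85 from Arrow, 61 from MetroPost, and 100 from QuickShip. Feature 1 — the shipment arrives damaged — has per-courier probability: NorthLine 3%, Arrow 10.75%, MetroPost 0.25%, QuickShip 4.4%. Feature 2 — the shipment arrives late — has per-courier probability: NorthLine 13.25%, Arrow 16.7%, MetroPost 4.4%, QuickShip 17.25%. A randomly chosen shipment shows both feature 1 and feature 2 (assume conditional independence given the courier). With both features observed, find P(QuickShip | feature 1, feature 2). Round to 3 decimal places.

0.261

Compute prior × likelihood for every hypothesis:
  NorthLine: 0.385 × 0.03 × 0.1325 = 0.001530375
  Arrow: 0.2125 × 0.1075 × 0.167 = 0.00381490625
  MetroPost: 0.1525 × 0.0025 × 0.044 = 0.000016775
  QuickShip: 0.25 × 0.044 × 0.1725 = 0.0018975
Total = 0.00725955625.
P(QuickShip | evidence) = 0.0018975 / 0.00725955625 ≈ 0.261.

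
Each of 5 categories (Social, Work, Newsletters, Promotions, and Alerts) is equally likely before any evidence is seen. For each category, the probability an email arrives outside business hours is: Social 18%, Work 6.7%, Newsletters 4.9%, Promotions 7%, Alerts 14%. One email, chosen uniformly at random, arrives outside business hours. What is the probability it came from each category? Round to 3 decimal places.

With a uniform prior (1/5 each), posterior ∝ likelihood:
  Social: 0.18
  Work: 0.067
  Newsletters: 0.049
  Promotions: 0.07
  Alerts: 0.14
Sum = 0.506.
P(Social | off-hours) = 0.18/0.506 ≈ 0.356
P(Work | off-hours) = 0.067/0.506 ≈ 0.132
P(Newsletters | off-hours) = 0.049/0.506 ≈ 0.097
P(Promotions | off-hours) = 0.07/0.506 ≈ 0.138
P(Alerts | off-hours) = 0.14/0.506 ≈ 0.277

Social 0.356, Work 0.132, Newsletters 0.097, Promotions 0.138, Alerts 0.277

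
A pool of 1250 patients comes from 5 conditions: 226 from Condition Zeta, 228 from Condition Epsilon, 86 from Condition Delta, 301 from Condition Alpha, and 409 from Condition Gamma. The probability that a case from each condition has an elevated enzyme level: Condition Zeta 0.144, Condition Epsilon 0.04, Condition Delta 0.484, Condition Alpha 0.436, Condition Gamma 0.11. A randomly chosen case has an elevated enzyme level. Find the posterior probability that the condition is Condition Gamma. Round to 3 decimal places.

Prior × likelihood for each hypothesis:
  Condition Zeta: 0.1808 × 0.144 = 0.0260352
  Condition Epsilon: 0.1824 × 0.04 = 0.007296
  Condition Delta: 0.0688 × 0.484 = 0.0332992
  Condition Alpha: 0.2408 × 0.436 = 0.1049888
  Condition Gamma: 0.3272 × 0.11 = 0.035992
Total = 0.2076112.
P(Condition Gamma | evidence) = 0.035992 / 0.2076112 ≈ 0.173.

0.173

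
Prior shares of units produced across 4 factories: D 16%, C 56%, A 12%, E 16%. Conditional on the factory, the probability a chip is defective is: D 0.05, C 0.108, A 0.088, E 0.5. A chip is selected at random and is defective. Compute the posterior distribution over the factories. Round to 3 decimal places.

D 0.050, C 0.380, A 0.066, E 0.503

Unnormalized posteriors (prior × likelihood):
  D: 0.16 × 0.05 = 0.008
  C: 0.56 × 0.108 = 0.06048
  A: 0.12 × 0.088 = 0.01056
  E: 0.16 × 0.5 = 0.08
Total = 0.15904.
P(D | defective) = 0.008/0.15904 ≈ 0.050
P(C | defective) = 0.06048/0.15904 ≈ 0.380
P(A | defective) = 0.01056/0.15904 ≈ 0.066
P(E | defective) = 0.08/0.15904 ≈ 0.503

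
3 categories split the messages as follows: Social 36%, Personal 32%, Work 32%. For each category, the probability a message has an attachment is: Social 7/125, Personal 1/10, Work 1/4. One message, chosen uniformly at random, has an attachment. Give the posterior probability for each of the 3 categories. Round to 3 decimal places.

Social 0.153, Personal 0.242, Work 0.605

Compute prior × likelihood for every hypothesis:
  Social: 0.36 × 0.056 = 0.02016
  Personal: 0.32 × 0.1 = 0.032
  Work: 0.32 × 0.25 = 0.08
Sum = 0.13216.
P(Social | attachment) = 0.02016/0.13216 ≈ 0.153
P(Personal | attachment) = 0.032/0.13216 ≈ 0.242
P(Work | attachment) = 0.08/0.13216 ≈ 0.605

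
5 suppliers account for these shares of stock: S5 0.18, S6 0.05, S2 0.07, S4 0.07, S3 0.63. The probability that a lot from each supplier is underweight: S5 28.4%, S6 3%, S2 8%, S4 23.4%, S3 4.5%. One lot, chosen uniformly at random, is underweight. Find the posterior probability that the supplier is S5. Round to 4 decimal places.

Unnormalized posteriors (prior × likelihood):
  S5: 0.18 × 0.284 = 0.05112
  S6: 0.05 × 0.03 = 0.0015
  S2: 0.07 × 0.08 = 0.0056
  S4: 0.07 × 0.234 = 0.01638
  S3: 0.63 × 0.045 = 0.02835
Normalizing constant = 0.10295.
P(S5 | evidence) = 0.05112 / 0.10295 ≈ 0.4966.

0.4966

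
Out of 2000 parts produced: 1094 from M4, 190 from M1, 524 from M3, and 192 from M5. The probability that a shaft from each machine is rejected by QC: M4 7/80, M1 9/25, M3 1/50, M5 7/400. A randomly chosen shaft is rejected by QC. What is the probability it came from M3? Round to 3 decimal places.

0.059

Compute prior × likelihood for every hypothesis:
  M4: 0.547 × 0.0875 = 0.0478625
  M1: 0.095 × 0.36 = 0.0342
  M3: 0.262 × 0.02 = 0.00524
  M5: 0.096 × 0.0175 = 0.00168
Total = 0.0889825.
P(M3 | evidence) = 0.00524 / 0.0889825 ≈ 0.059.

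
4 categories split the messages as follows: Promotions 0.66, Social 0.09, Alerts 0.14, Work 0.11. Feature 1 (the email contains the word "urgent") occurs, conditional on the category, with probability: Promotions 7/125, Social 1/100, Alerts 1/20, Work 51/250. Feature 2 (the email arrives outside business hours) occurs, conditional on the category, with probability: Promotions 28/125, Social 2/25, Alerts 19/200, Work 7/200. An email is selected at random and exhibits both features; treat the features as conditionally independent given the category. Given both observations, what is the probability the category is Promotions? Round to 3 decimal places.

0.845

By Bayes' rule, posterior ∝ prior × likelihood:
  Promotions: 0.66 × 0.056 × 0.224 = 0.00827904
  Social: 0.09 × 0.01 × 0.08 = 0.000072
  Alerts: 0.14 × 0.05 × 0.095 = 0.000665
  Work: 0.11 × 0.204 × 0.035 = 0.0007854
Sum = 0.00980144.
P(Promotions | evidence) = 0.00827904 / 0.00980144 ≈ 0.845.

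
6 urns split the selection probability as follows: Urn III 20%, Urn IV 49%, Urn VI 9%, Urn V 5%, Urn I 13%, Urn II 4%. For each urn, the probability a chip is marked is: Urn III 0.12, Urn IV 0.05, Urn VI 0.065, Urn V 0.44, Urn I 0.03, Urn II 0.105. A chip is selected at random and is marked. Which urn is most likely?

Compute prior × likelihood for every hypothesis:
  Urn III: 0.2 × 0.12 = 0.024
  Urn IV: 0.49 × 0.05 = 0.0245
  Urn VI: 0.09 × 0.065 = 0.00585
  Urn V: 0.05 × 0.44 = 0.022
  Urn I: 0.13 × 0.03 = 0.0039
  Urn II: 0.04 × 0.105 = 0.0042
Normalizing constant = 0.08445.
Largest term belongs to Urn IV, so Urn IV is most probable.

Urn IV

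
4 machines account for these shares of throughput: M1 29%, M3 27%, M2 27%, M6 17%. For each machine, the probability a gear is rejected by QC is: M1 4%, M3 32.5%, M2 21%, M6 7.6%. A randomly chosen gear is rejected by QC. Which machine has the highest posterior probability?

By Bayes' rule, posterior ∝ prior × likelihood:
  M1: 0.29 × 0.04 = 0.0116
  M3: 0.27 × 0.325 = 0.08775
  M2: 0.27 × 0.21 = 0.0567
  M6: 0.17 × 0.076 = 0.01292
Normalizing constant = 0.16897.
Largest term belongs to M3, so M3 is most probable.

M3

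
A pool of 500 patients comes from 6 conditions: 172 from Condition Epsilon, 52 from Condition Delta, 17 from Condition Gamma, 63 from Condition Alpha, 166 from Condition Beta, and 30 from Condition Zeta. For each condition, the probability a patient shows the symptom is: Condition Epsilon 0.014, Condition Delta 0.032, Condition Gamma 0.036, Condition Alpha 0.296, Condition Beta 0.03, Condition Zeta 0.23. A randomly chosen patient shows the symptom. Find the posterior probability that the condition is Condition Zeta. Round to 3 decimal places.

Prior × likelihood for each hypothesis:
  Condition Epsilon: 0.344 × 0.014 = 0.004816
  Condition Delta: 0.104 × 0.032 = 0.003328
  Condition Gamma: 0.034 × 0.036 = 0.001224
  Condition Alpha: 0.126 × 0.296 = 0.037296
  Condition Beta: 0.332 × 0.03 = 0.00996
  Condition Zeta: 0.06 × 0.23 = 0.0138
Normalizing constant = 0.070424.
P(Condition Zeta | evidence) = 0.0138 / 0.070424 ≈ 0.196.

0.196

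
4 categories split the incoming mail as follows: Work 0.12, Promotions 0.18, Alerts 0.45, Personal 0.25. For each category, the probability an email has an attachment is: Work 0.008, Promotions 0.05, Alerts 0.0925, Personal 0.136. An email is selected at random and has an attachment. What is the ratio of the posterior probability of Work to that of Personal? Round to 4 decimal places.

Prior × likelihood for each hypothesis:
  Work: 0.12 × 0.008 = 0.00096
  Promotions: 0.18 × 0.05 = 0.009
  Alerts: 0.45 × 0.0925 = 0.041625
  Personal: 0.25 × 0.136 = 0.034
Sum = 0.085585.
The ratio is 0.00096 / 0.034 (the normalizer cancels) = 0.0282.

0.0282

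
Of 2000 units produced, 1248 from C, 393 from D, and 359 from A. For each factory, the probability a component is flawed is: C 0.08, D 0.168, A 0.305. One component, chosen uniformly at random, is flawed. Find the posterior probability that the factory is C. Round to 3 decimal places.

0.363

By Bayes' rule, posterior ∝ prior × likelihood:
  C: 0.624 × 0.08 = 0.04992
  D: 0.1965 × 0.168 = 0.033012
  A: 0.1795 × 0.305 = 0.0547475
Normalizing constant = 0.1376795.
P(C | evidence) = 0.04992 / 0.1376795 ≈ 0.363.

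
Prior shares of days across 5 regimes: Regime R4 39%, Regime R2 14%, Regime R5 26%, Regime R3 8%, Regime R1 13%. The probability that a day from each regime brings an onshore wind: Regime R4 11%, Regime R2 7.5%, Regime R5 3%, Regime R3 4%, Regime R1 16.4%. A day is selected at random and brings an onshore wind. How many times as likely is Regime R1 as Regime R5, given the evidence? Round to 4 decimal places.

Prior × likelihood for each hypothesis:
  Regime R4: 0.39 × 0.11 = 0.0429
  Regime R2: 0.14 × 0.075 = 0.0105
  Regime R5: 0.26 × 0.03 = 0.0078
  Regime R3: 0.08 × 0.04 = 0.0032
  Regime R1: 0.13 × 0.164 = 0.02132
Sum = 0.08572.
The ratio is 0.02132 / 0.0078 (the normalizer cancels) = 2.7333.

2.7333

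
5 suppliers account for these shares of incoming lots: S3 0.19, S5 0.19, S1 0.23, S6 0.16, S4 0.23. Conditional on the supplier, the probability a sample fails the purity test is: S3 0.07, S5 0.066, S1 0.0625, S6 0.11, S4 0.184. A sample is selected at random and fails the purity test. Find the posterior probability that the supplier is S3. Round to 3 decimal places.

Unnormalized posteriors (prior × likelihood):
  S3: 0.19 × 0.07 = 0.0133
  S5: 0.19 × 0.066 = 0.01254
  S1: 0.23 × 0.0625 = 0.014375
  S6: 0.16 × 0.11 = 0.0176
  S4: 0.23 × 0.184 = 0.04232
Total = 0.100135.
P(S3 | evidence) = 0.0133 / 0.100135 ≈ 0.133.

0.133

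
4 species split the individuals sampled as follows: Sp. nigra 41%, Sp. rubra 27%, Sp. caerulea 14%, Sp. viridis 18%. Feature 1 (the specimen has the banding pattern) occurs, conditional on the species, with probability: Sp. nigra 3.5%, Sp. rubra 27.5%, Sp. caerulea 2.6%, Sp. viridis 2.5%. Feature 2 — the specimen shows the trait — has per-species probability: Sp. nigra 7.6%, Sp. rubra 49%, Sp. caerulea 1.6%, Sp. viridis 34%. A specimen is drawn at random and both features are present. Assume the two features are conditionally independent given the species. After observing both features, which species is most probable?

Unnormalized posteriors (prior × likelihood):
  Sp. nigra: 0.41 × 0.035 × 0.076 = 0.0010906
  Sp. rubra: 0.27 × 0.275 × 0.49 = 0.0363825
  Sp. caerulea: 0.14 × 0.026 × 0.016 = 0.00005824
  Sp. viridis: 0.18 × 0.025 × 0.34 = 0.00153
Normalizing constant = 0.03906134.
Largest term belongs to Sp. rubra, so Sp. rubra is most probable.

Sp. rubra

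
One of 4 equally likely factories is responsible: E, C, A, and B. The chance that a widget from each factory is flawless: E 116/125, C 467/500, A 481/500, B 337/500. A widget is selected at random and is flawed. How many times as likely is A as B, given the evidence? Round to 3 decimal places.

0.117

Taking complements, P(flawed | each) = E 0.072, C 0.066, A 0.038, B 0.326.
With a uniform prior (1/4 each), posterior ∝ likelihood:
  E: 0.072
  C: 0.066
  A: 0.038
  B: 0.326
Normalizing constant = 0.502.
The ratio is 0.038 / 0.326 (the normalizer cancels) = 0.117.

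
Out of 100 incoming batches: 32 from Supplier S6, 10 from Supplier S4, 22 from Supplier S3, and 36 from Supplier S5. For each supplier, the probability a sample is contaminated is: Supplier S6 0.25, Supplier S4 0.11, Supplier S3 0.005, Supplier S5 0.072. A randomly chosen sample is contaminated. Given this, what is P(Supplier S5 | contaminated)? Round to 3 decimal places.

0.220

Compute prior × likelihood for every hypothesis:
  Supplier S6: 0.32 × 0.25 = 0.08
  Supplier S4: 0.1 × 0.11 = 0.011
  Supplier S3: 0.22 × 0.005 = 0.0011
  Supplier S5: 0.36 × 0.072 = 0.02592
Total = 0.11802.
P(Supplier S5 | evidence) = 0.02592 / 0.11802 ≈ 0.220.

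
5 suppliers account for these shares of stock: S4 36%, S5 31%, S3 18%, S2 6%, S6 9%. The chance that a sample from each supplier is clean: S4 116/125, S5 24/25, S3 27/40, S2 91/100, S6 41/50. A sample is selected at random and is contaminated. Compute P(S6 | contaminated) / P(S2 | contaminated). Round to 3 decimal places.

3.000

Taking complements, P(contaminated | each) = S4 0.072, S5 0.04, S3 0.325, S2 0.09, S6 0.18.
By Bayes' rule, posterior ∝ prior × likelihood:
  S4: 0.36 × 0.072 = 0.02592
  S5: 0.31 × 0.04 = 0.0124
  S3: 0.18 × 0.325 = 0.0585
  S2: 0.06 × 0.09 = 0.0054
  S6: 0.09 × 0.18 = 0.0162
Total = 0.11842.
The ratio is 0.0162 / 0.0054 (the normalizer cancels) = 3.000.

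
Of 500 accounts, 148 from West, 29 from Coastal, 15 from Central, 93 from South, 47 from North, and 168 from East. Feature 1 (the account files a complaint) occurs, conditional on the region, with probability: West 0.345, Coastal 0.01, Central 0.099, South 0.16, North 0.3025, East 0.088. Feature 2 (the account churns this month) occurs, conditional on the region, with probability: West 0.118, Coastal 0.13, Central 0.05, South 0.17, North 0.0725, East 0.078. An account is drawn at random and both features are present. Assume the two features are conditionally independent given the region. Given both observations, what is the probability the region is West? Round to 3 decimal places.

Prior × likelihood for each hypothesis:
  West: 0.296 × 0.345 × 0.118 = 0.01205016
  Coastal: 0.058 × 0.01 × 0.13 = 0.0000754
  Central: 0.03 × 0.099 × 0.05 = 0.0001485
  South: 0.186 × 0.16 × 0.17 = 0.0050592
  North: 0.094 × 0.3025 × 0.0725 = 0.0020615375
  East: 0.336 × 0.088 × 0.078 = 0.002306304
Total = 0.0217011015.
P(West | evidence) = 0.01205016 / 0.0217011015 ≈ 0.555.

0.555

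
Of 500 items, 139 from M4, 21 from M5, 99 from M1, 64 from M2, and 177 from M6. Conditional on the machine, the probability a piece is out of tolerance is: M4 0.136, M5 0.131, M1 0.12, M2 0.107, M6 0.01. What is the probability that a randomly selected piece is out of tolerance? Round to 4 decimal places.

By Bayes' rule, posterior ∝ prior × likelihood:
  M4: 0.278 × 0.136 = 0.037808
  M5: 0.042 × 0.131 = 0.005502
  M1: 0.198 × 0.12 = 0.02376
  M2: 0.128 × 0.107 = 0.013696
  M6: 0.354 × 0.01 = 0.00354
P(oversize) = 0.037808 + 0.005502 + 0.02376 + 0.013696 + 0.00354 = 0.084306 → 0.0843.

0.0843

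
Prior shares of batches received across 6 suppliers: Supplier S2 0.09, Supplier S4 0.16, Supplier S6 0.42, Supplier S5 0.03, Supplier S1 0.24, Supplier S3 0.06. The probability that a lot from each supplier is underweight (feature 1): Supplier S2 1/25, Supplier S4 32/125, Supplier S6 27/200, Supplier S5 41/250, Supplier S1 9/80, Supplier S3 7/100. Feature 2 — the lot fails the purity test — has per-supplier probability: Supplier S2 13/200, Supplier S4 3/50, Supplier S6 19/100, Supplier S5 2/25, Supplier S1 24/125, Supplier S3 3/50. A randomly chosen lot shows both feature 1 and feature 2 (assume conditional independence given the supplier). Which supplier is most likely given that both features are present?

Compute prior × likelihood for every hypothesis:
  Supplier S2: 0.09 × 0.04 × 0.065 = 0.000234
  Supplier S4: 0.16 × 0.256 × 0.06 = 0.0024576
  Supplier S6: 0.42 × 0.135 × 0.19 = 0.010773
  Supplier S5: 0.03 × 0.164 × 0.08 = 0.0003936
  Supplier S1: 0.24 × 0.1125 × 0.192 = 0.005184
  Supplier S3: 0.06 × 0.07 × 0.06 = 0.000252
Total = 0.0192942.
Largest term belongs to Supplier S6, so Supplier S6 is most probable.

Supplier S6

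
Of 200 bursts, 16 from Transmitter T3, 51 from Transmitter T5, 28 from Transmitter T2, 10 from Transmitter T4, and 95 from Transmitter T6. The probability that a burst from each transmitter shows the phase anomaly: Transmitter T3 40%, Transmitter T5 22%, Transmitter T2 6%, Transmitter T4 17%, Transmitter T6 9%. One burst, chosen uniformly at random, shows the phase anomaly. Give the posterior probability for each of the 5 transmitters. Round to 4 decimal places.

Compute prior × likelihood for every hypothesis:
  Transmitter T3: 0.08 × 0.4 = 0.032
  Transmitter T5: 0.255 × 0.22 = 0.0561
  Transmitter T2: 0.14 × 0.06 = 0.0084
  Transmitter T4: 0.05 × 0.17 = 0.0085
  Transmitter T6: 0.475 × 0.09 = 0.04275
Normalizing constant = 0.14775.
P(Transmitter T3 | anomaly) = 0.032/0.14775 ≈ 0.2166
P(Transmitter T5 | anomaly) = 0.0561/0.14775 ≈ 0.3797
P(Transmitter T2 | anomaly) = 0.0084/0.14775 ≈ 0.0569
P(Transmitter T4 | anomaly) = 0.0085/0.14775 ≈ 0.0575
P(Transmitter T6 | anomaly) = 0.04275/0.14775 ≈ 0.2893
(Check: 0.2166+0.3797+0.0569+0.0575+0.2893 = 1.0000.)

Transmitter T3 0.2166, Transmitter T5 0.3797, Transmitter T2 0.0569, Transmitter T4 0.0575, Transmitter T6 0.2893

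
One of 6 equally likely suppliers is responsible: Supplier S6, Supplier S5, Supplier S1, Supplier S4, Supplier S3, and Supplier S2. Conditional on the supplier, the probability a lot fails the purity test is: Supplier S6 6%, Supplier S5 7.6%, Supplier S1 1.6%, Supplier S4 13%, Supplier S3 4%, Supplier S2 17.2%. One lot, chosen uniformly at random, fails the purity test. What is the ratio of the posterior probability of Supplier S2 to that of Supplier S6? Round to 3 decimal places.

Since the prior is uniform, the posterior is proportional to the likelihood:
  Supplier S6: 0.06
  Supplier S5: 0.076
  Supplier S1: 0.016
  Supplier S4: 0.13
  Supplier S3: 0.04
  Supplier S2: 0.172
Normalizing constant = 0.494.
The ratio is 0.172 / 0.06 (the normalizer cancels) = 2.867.

2.867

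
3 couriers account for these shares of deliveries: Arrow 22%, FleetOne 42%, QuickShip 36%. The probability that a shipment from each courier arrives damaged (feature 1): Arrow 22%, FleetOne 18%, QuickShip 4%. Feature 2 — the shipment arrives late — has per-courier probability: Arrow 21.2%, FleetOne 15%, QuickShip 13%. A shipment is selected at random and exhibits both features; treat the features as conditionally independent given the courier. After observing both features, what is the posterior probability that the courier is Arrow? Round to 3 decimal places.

Prior × likelihood for each hypothesis:
  Arrow: 0.22 × 0.22 × 0.212 = 0.0102608
  FleetOne: 0.42 × 0.18 × 0.15 = 0.01134
  QuickShip: 0.36 × 0.04 × 0.13 = 0.001872
Sum = 0.0234728.
P(Arrow | evidence) = 0.0102608 / 0.0234728 ≈ 0.437.

0.437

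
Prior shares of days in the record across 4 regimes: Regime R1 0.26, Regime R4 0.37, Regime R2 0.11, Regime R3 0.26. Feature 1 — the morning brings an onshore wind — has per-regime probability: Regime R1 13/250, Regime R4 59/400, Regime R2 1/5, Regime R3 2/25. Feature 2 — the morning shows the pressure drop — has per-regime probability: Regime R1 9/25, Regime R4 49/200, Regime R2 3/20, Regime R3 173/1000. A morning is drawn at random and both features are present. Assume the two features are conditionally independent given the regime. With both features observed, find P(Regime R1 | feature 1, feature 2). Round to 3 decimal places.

By Bayes' rule, posterior ∝ prior × likelihood:
  Regime R1: 0.26 × 0.052 × 0.36 = 0.0048672
  Regime R4: 0.37 × 0.1475 × 0.245 = 0.013370875
  Regime R2: 0.11 × 0.2 × 0.15 = 0.0033
  Regime R3: 0.26 × 0.08 × 0.173 = 0.0035984
Total = 0.025136475.
P(Regime R1 | evidence) = 0.0048672 / 0.025136475 ≈ 0.194.

0.194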